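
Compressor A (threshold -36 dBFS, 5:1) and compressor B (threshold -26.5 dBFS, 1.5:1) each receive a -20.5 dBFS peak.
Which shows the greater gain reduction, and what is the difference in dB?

A: GR = 15.5 − 15.5/5 = 12.4 dB.
B: GR = 6 − 6/1.5 = 2 dB.
A applies 10.4 dB more gain reduction.

A, by 10.4 dB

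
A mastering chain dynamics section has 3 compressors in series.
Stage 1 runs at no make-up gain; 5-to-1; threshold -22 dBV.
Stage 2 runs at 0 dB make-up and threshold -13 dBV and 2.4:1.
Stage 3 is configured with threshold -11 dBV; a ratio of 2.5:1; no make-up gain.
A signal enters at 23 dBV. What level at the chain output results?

Stage 1: 23 dBV is 45 dB over -22 dBV; at 5:1 that becomes 9 dB over, giving -13 dBV.
Stage 2: -13 dBV is at or below the -13 dBV threshold — no compression; output -13 dBV.
Stage 3: -13 dBV ≤ -11 dBV, so stage 3 doesn't engage; output -13 dBV.

-13 dBV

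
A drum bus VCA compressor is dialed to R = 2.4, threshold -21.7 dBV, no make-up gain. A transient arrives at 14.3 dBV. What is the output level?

Overshoot: 14.3 − (-21.7) = 36 dB.
2.4:1 compression reduces that to 36/2.4 = 15 dB over.
Output = -21.7 + 15 = -6.7 dBV.

-6.7 dBV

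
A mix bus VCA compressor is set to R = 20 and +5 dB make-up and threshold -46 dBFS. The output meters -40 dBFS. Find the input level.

-26 dBFS

Before make-up, the level was -40 − 5 = -45 dBFS.
The compressed level sits -45 − (-46) = 1 dB over threshold.
Before 20:1 compression the overshoot was 1 × 20 = 20 dB, so input = -46 + 20 = -26 dBFS.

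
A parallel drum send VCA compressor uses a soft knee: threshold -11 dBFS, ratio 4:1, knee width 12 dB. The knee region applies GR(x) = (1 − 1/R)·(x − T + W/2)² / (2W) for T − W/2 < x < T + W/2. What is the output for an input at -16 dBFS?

-16.03125 dBFS

x − T + W/2 = -16 − (-11) + 6 = 1.
GR = (1 − 1/4) × 1² / 24 = 0.75 × 1 / 24 = 0.03125 dB.
Output = -16 − 0.03125 = -16.03125 dBFS.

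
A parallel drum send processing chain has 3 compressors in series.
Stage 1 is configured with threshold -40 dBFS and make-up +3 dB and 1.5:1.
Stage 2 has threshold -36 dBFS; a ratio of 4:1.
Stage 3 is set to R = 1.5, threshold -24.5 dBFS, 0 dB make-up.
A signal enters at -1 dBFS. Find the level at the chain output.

Stage 1: -1 dBFS is 39 dB over -40 dBFS; at 1.5:1 that becomes 26 dB over, giving -14 dBFS; +3 dB make-up → -11 dBFS.
Stage 2: -11 dBFS is 25 dB over -36 dBFS; at 4:1 that becomes 6.25 dB over, giving -29.75 dBFS.
Stage 3: -29.75 dBFS is at or below the -24.5 dBFS threshold — no compression; output -29.75 dBFS.

-29.75 dBFS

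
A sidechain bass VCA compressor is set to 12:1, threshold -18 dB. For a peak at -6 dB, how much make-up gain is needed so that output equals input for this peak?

Overshoot 12 dB → 12/12 = 1 dB after compression, so the compressed level is -18 + 1 = -17 dB.
Make-up = target − compressed = -6 − (-17) = 11 dB.

11 dB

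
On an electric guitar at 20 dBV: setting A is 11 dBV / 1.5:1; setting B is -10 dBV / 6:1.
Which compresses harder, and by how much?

B, by 22 dB

A: overshoot 9 dB → output overshoot 6 dB → GR 3 dB.
B: overshoot 30 dB → output overshoot 5 dB → GR 25 dB.
Difference: 22 dB in favour of B.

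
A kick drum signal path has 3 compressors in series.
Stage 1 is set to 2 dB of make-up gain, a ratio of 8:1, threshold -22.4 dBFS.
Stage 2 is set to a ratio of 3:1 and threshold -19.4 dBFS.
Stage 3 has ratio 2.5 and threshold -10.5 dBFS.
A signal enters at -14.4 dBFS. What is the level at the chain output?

-19.4 dBFS

Stage 1: -14.4 dBFS is 8 dB over -22.4 dBFS; at 8:1 that becomes 1 dB over, giving -21.4 dBFS; +2 dB make-up → -19.4 dBFS.
Stage 2: below threshold (-19.4 ≤ -19.4); passes unchanged; output -19.4 dBFS.
Stage 3: -19.4 dBFS ≤ -10.5 dBFS, so stage 3 doesn't engage; output -19.4 dBFS.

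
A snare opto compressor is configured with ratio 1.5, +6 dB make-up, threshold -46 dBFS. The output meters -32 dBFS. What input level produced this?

Stripping the +6 dB make-up gives -38 dBFS at the gain stage.
The compressed level sits -38 − (-46) = 8 dB over threshold.
Undo the ratio: input overshoot = 8 × 1.5 = 12 dB, giving input = -34 dBFS.

-34 dBFS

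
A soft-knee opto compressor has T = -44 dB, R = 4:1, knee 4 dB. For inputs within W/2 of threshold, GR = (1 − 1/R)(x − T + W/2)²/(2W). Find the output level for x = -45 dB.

-45.09375 dB

x − T + W/2 = -45 − (-44) + 2 = 1.
GR = (1 − 1/4) × 1² / 8 = 0.75 × 1 / 8 = 0.09375 dB.
Output = -45 − 0.09375 = -45.09375 dB.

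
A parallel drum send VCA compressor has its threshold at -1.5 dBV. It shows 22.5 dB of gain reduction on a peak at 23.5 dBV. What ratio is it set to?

10:1

Input overshoot = 23.5 − (-1.5) = 25 dB.
Output overshoot = 25 − 22.5 = 2.5 dB.
Ratio = input overshoot / output overshoot = 25 / 2.5 = 10.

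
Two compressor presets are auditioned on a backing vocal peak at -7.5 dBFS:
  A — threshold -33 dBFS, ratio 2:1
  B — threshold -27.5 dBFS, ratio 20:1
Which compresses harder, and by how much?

A: overshoot 25.5 dB → output overshoot 12.75 dB → GR 12.75 dB.
B: overshoot 20 dB → output overshoot 1 dB → GR 19 dB.
Difference: 6.25 dB in favour of B.

B, by 6.25 dB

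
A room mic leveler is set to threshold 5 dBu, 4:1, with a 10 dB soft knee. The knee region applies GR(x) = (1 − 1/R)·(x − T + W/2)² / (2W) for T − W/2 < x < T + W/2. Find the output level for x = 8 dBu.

5.6 dBu

x − T + W/2 = 8 − 5 + 5 = 8.
GR = (1 − 1/4) × 8² / 20 = 0.75 × 64 / 20 = 2.4 dB.
Output = 8 − 2.4 = 5.6 dBu.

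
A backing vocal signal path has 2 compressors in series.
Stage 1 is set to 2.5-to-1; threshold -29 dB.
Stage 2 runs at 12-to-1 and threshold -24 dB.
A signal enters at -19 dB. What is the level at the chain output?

Stage 1: -19 dB is 10 dB over -29 dB; at 2.5:1 that becomes 4 dB over, giving -25 dB.
Stage 2: -25 dB ≤ -24 dB, so stage 2 doesn't engage; output -25 dB.

-25 dB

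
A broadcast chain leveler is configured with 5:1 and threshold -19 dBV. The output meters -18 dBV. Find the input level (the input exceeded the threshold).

-14 dBV

Post-compression overshoot = -18 − (-19) = 1 dB.
Undo the ratio: input overshoot = 1 × 5 = 5 dB, giving input = -14 dBV.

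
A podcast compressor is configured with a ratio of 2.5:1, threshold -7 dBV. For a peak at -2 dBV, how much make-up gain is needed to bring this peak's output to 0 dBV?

5 dB

Overshoot 5 dB → 5/2.5 = 2 dB after compression, so the compressed level is -7 + 2 = -5 dBV.
Make-up = target − compressed = 0 − (-5) = 5 dB.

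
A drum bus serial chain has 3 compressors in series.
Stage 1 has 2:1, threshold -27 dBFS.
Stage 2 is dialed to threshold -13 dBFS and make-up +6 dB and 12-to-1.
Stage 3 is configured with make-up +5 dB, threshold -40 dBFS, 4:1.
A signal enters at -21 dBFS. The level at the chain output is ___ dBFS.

-29.5 dBFS

Stage 1: overshoot 6 dB → 6/2 = 3 dB → -24 dBFS.
Stage 2: -24 dBFS is at or below the -13 dBFS threshold — no compression; make-up brings it to -18 dBFS.
Stage 3: overshoot 22 dB → 22/4 = 5.5 dB → -34.5 dBFS; +5 dB make-up → -29.5 dBFS.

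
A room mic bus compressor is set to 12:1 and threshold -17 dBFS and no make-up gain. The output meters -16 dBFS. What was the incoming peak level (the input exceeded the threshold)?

-5 dBFS

The compressed level sits -16 − (-17) = 1 dB over threshold.
Before 12:1 compression the overshoot was 1 × 12 = 12 dB, so input = -17 + 12 = -5 dBFS.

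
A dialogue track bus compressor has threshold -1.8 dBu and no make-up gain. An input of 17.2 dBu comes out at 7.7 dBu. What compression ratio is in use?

2:1

Input overshoot = 17.2 − (-1.8) = 19 dB; output overshoot = 7.7 − (-1.8) = 9.5 dB.
Ratio = 19 / 9.5 = 2.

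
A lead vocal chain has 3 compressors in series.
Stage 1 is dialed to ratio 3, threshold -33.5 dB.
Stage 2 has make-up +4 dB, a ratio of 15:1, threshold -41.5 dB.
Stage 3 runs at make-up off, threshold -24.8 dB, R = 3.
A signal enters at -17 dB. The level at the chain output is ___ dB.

-36.6 dB

Stage 1: -17 dB is 16.5 dB over -33.5 dB; at 3:1 that becomes 5.5 dB over, giving -28 dB.
Stage 2: 13.5 dB above -41.5 dB, reduced 15:1 to 0.9 dB above → -40.6 dB; +4 dB make-up → -36.6 dB.
Stage 3: below threshold (-36.6 ≤ -24.8); passes unchanged; output -36.6 dB.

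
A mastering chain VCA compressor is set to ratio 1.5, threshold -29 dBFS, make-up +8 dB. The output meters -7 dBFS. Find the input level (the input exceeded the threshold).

Stripping the +8 dB make-up gives -15 dBFS at the gain stage.
That's 14 dB above the -29 dBFS threshold.
Before 1.5:1 compression the overshoot was 14 × 1.5 = 21 dB, so input = -29 + 21 = -8 dBFS.

-8 dBFS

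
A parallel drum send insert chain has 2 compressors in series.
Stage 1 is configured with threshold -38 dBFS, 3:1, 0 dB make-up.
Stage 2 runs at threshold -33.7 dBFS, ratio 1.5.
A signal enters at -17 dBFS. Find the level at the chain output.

-31.9 dBFS

Stage 1: -17 dBFS is 21 dB over -38 dBFS; at 3:1 that becomes 7 dB over, giving -31 dBFS.
Stage 2: -31 dBFS is 2.7 dB over -33.7 dBFS; at 1.5:1 that becomes 1.8 dB over, giving -31.9 dBFS.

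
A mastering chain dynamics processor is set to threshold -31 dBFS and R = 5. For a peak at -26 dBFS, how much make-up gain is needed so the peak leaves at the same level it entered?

Without make-up, output = threshold + overshoot/5 = -31 + 1 = -30 dBFS.
Gap to target: 4 dB.

4 dB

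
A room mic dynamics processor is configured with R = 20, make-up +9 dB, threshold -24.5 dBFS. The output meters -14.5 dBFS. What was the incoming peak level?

-4.5 dBFS

Stripping the +9 dB make-up gives -23.5 dBFS at the gain stage.
That's 1 dB above the -24.5 dBFS threshold.
Before 20:1 compression the overshoot was 1 × 20 = 20 dB, so input = -24.5 + 20 = -4.5 dBFS.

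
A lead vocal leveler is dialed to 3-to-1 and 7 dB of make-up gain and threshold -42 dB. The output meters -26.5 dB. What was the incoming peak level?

Remove make-up: -26.5 − 7 = -33.5 dB.
Post-compression overshoot = -33.5 − (-42) = 8.5 dB.
Input overshoot = R × output overshoot = 25.5 dB → input = -42 + 25.5 = -16.5 dB.

-16.5 dB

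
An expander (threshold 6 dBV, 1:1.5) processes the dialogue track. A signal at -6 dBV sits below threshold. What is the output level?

-12 dBV

Below threshold, a 1:1.5 expander applies gain = (1.5−1)×(T − x) of attenuation.
(1.5−1) × 12 = 6 dB, so output = -6 − 6 = -12 dBV.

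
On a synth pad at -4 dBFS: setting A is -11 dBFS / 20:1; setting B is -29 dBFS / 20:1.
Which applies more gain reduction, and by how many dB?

A: GR = 7 − 7/20 = 6.65 dB.
B: GR = 25 − 25/20 = 23.75 dB.
B reduces 17.1 dB more.

B, by 17.1 dB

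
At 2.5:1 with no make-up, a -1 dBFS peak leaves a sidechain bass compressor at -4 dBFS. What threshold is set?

-6 dBFS

Input is 5 dB above T (since output overshoot × R = input overshoot: (-4 − T)·2.5 = -1 − T gives T = -6 dBFS).
Check: -6 + (-1 − (-6))/2.5 = -6 + 2 = -4 dBFS. ✓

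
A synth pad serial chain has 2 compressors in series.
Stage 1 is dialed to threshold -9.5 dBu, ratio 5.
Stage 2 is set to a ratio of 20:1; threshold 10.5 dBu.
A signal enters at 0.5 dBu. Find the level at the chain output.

Stage 1: 10 dB above -9.5 dBu, reduced 5:1 to 2 dB above → -7.5 dBu.
Stage 2: -7.5 dBu ≤ 10.5 dBu, so stage 2 doesn't engage; output -7.5 dBu.

-7.5 dBu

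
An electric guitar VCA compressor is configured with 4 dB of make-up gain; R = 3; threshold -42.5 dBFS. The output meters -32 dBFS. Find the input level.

Stripping the +4 dB make-up gives -36 dBFS at the gain stage.
The compressed level sits -36 − (-42.5) = 6.5 dB over threshold.
Input overshoot = R × output overshoot = 19.5 dB → input = -42.5 + 19.5 = -23 dBFS.

-23 dBFS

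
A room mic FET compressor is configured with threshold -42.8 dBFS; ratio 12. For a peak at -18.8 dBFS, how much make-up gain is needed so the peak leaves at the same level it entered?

The peak compresses to -42.8 + 24/12 = -40.8 dBFS.
To reach -18.8 dBFS requires -18.8 − (-40.8) = 22 dB of make-up.

22 dB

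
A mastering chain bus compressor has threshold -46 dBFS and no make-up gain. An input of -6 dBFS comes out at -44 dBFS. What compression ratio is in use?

Input overshoot = -6 − (-46) = 40 dB; output overshoot = -44 − (-46) = 2 dB.
Ratio = 40 / 2 = 20.

20:1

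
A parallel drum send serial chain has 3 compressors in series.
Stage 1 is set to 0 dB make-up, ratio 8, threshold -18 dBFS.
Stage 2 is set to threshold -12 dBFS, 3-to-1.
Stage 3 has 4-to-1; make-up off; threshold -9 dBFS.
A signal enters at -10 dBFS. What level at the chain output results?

-17 dBFS

Stage 1: -10 dBFS is 8 dB over -18 dBFS; at 8:1 that becomes 1 dB over, giving -17 dBFS.
Stage 2: below threshold (-17 ≤ -12); passes unchanged; output -17 dBFS.
Stage 3: -17 dBFS ≤ -9 dBFS, so stage 3 doesn't engage; output -17 dBFS.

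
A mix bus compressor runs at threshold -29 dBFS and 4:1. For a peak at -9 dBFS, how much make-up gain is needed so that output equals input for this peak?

Overshoot 20 dB → 20/4 = 5 dB after compression, so the compressed level is -29 + 5 = -24 dBFS.
Make-up = target − compressed = -9 − (-24) = 15 dB.

15 dB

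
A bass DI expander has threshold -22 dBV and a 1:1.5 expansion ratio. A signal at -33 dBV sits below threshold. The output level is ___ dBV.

-38.5 dBV

Undershoot = (-22) − (-33) = 11 dB.
At 1:1.5, that expands to 16.5 dB under threshold.
Output = -22 − 16.5 = -38.5 dBV.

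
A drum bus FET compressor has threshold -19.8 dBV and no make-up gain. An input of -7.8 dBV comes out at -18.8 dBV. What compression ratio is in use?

Input overshoot = -7.8 − (-19.8) = 12 dB; output overshoot = -18.8 − (-19.8) = 1 dB.
Ratio = 12 / 1 = 12.

12:1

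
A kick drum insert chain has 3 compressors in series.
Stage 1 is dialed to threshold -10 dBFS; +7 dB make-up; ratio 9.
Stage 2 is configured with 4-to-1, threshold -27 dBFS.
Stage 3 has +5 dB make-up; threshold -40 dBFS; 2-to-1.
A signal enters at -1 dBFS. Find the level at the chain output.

Stage 1: -1 dBFS is 9 dB over -10 dBFS; at 9:1 that becomes 1 dB over, giving -9 dBFS; +7 dB make-up → -2 dBFS.
Stage 2: -2 dBFS is 25 dB over -27 dBFS; at 4:1 that becomes 6.25 dB over, giving -20.75 dBFS.
Stage 3: overshoot 19.25 dB → 19.25/2 = 9.625 dB → -30.375 dBFS; +5 dB make-up → -25.375 dBFS.

-25.375 dBFS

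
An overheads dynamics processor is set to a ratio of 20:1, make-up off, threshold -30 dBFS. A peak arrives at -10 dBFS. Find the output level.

-29 dBFS

The input is 20 dB above the -30 dBFS threshold.
20:1 compression reduces that to 20/20 = 1 dB over.
That puts the output at -29 dBFS.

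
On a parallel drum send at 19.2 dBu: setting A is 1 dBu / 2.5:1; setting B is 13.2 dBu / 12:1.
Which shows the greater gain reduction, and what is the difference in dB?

A: GR = 18.2 − 18.2/2.5 = 10.92 dB.
B: GR = 6 − 6/12 = 5.5 dB.
Difference: 5.42 dB in favour of A.

A, by 5.42 dB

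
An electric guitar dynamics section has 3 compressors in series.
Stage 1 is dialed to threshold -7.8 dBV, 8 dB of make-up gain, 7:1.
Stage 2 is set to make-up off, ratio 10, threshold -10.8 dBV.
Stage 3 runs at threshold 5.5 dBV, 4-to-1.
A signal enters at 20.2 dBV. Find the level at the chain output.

-9.3 dBV

Stage 1: overshoot 28 dB → 28/7 = 4 dB → -3.8 dBV; +8 dB make-up → 4.2 dBV.
Stage 2: overshoot 15 dB → 15/10 = 1.5 dB → -9.3 dBV.
Stage 3: below threshold (-9.3 ≤ 5.5); passes unchanged; output -9.3 dBV.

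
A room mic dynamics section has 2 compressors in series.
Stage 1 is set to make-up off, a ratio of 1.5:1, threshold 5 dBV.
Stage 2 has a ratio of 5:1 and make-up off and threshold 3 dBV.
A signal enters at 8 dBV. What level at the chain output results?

3.8 dBV

Stage 1: 3 dB above 5 dBV, reduced 1.5:1 to 2 dB above → 7 dBV.
Stage 2: 4 dB above 3 dBV, reduced 5:1 to 0.8 dB above → 3.8 dBV.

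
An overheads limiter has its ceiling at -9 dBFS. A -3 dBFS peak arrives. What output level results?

A brickwall limiter is an ∞:1 compressor: any input above the ceiling is clamped to -9 dBFS.

-9 dBFS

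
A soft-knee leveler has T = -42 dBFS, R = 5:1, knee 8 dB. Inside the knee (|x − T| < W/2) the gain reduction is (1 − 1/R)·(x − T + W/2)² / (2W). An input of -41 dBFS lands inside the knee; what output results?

-42.25 dBFS

x − T + W/2 = -41 − (-42) + 4 = 5.
GR = (1 − 1/5) × 5² / 16 = 0.8 × 25 / 16 = 1.25 dB.
Output = -41 − 1.25 = -42.25 dBFS.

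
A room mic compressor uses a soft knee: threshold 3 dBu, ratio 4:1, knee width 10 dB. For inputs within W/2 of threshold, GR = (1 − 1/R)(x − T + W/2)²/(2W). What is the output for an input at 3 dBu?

2.0625 dBu

x − T + W/2 = 3 − 3 + 5 = 5.
GR = (1 − 1/4) × 5² / 20 = 0.75 × 25 / 20 = 0.9375 dB.
Output = 3 − 0.9375 = 2.0625 dBu.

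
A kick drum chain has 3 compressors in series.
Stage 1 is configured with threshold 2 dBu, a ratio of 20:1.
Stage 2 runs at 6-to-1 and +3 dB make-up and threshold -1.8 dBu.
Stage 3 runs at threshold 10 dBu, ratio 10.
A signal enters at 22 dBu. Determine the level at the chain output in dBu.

2 dBu

Stage 1: overshoot 20 dB → 20/20 = 1 dB → 3 dBu.
Stage 2: 3 dBu is 4.8 dB over -1.8 dBu; at 6:1 that becomes 0.8 dB over, giving -1 dBu; +3 dB make-up → 2 dBu.
Stage 3: 2 dBu ≤ 10 dBu, so stage 3 doesn't engage; output 2 dBu.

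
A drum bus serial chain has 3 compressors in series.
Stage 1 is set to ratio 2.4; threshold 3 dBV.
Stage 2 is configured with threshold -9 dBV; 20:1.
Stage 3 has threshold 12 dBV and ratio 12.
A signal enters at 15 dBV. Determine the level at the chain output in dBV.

Stage 1: 12 dB above 3 dBV, reduced 2.4:1 to 5 dB above → 8 dBV.
Stage 2: 17 dB above -9 dBV, reduced 20:1 to 0.85 dB above → -8.15 dBV.
Stage 3: below threshold (-8.15 ≤ 12); passes unchanged; output -8.15 dBV.

-8.15 dBV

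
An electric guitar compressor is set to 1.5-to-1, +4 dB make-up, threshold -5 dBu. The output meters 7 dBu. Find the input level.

Remove make-up: 7 − 4 = 3 dBu.
That's 8 dB above the -5 dBu threshold.
Undo the ratio: input overshoot = 8 × 1.5 = 12 dB, giving input = 7 dBu.

7 dBu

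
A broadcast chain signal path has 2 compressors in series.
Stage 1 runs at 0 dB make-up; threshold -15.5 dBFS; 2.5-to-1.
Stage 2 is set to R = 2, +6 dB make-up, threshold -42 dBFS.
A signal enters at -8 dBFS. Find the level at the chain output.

Stage 1: 7.5 dB above -15.5 dBFS, reduced 2.5:1 to 3 dB above → -12.5 dBFS.
Stage 2: -12.5 dBFS is 29.5 dB over -42 dBFS; at 2:1 that becomes 14.75 dB over, giving -27.25 dBFS; +6 dB make-up → -21.25 dBFS.

-21.25 dBFS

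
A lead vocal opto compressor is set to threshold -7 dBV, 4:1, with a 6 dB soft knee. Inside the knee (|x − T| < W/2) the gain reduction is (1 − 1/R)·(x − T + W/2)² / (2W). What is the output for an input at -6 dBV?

x − T + W/2 = -6 − (-7) + 3 = 4.
GR = (1 − 1/4) × 4² / 12 = 0.75 × 16 / 12 = 1 dB.
Output = -6 − 1 = -7 dBV.

-7 dBV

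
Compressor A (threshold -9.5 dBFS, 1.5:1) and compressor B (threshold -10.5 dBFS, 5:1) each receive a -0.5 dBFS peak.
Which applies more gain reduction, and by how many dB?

A: overshoot 9 dB → output overshoot 6 dB → GR 3 dB.
B: overshoot 10 dB → output overshoot 2 dB → GR 8 dB.
B applies 5 dB more gain reduction.

B, by 5 dB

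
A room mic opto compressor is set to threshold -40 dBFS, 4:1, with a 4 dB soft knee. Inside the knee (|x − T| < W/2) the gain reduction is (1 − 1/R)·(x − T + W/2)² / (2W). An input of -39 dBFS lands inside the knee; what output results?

-39.84375 dBFS

x − T + W/2 = -39 − (-40) + 2 = 3.
GR = (1 − 1/4) × 3² / 8 = 0.75 × 9 / 8 = 0.84375 dB.
Output = -39 − 0.84375 = -39.84375 dBFS.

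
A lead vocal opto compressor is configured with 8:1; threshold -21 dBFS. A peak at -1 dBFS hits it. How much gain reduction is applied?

17.5 dB

The signal is 20 dB above threshold.
At 8:1, output sits 20/8 = 2.5 dB above threshold.
So the signal is attenuated by 20 − 2.5 = 17.5 dB.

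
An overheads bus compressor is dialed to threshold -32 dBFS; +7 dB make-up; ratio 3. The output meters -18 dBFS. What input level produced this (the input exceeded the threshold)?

-11 dBFS

Remove make-up: -18 − 7 = -25 dBFS.
That's 7 dB above the -32 dBFS threshold.
Before 3:1 compression the overshoot was 7 × 3 = 21 dB, so input = -32 + 21 = -11 dBFS.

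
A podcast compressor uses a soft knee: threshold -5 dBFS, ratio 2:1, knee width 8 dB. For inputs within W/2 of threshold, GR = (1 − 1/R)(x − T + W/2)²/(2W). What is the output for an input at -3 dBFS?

-4.125 dBFS

x − T + W/2 = -3 − (-5) + 4 = 6.
GR = (1 − 1/2) × 6² / 16 = 0.5 × 36 / 16 = 1.125 dB.
Output = -3 − 1.125 = -4.125 dBFS.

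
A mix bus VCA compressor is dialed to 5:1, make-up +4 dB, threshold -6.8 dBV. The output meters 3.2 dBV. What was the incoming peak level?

Remove make-up: 3.2 − 4 = -0.8 dBV.
Post-compression overshoot = -0.8 − (-6.8) = 6 dB.
Before 5:1 compression the overshoot was 6 × 5 = 30 dB, so input = -6.8 + 30 = 23.2 dBV.

23.2 dBV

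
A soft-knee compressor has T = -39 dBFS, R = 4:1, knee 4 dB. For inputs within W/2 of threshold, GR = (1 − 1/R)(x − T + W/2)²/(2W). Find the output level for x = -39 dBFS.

x − T + W/2 = -39 − (-39) + 2 = 2.
GR = (1 − 1/4) × 2² / 8 = 0.75 × 4 / 8 = 0.375 dB.
Output = -39 − 0.375 = -39.375 dBFS.

-39.375 dBFS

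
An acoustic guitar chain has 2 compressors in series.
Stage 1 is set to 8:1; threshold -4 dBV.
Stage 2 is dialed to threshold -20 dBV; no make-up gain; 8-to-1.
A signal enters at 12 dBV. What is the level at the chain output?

-17.75 dBV

Stage 1: 16 dB above -4 dBV, reduced 8:1 to 2 dB above → -2 dBV.
Stage 2: overshoot 18 dB → 18/8 = 2.25 dB → -17.75 dBV.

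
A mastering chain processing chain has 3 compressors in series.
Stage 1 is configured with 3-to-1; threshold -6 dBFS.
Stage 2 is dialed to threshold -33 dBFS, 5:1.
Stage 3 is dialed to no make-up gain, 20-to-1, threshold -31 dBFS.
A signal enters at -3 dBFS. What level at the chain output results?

-30.82 dBFS

Stage 1: -3 dBFS is 3 dB over -6 dBFS; at 3:1 that becomes 1 dB over, giving -5 dBFS.
Stage 2: -5 dBFS is 28 dB over -33 dBFS; at 5:1 that becomes 5.6 dB over, giving -27.4 dBFS.
Stage 3: overshoot 3.6 dB → 3.6/20 = 0.18 dB → -30.82 dBFS.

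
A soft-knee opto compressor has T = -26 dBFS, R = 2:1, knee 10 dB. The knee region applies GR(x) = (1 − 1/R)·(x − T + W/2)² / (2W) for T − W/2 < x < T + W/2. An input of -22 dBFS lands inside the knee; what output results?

-24.025 dBFS

x − T + W/2 = -22 − (-26) + 5 = 9.
GR = (1 − 1/2) × 9² / 20 = 0.5 × 81 / 20 = 2.025 dB.
Output = -22 − 2.025 = -24.025 dBFS.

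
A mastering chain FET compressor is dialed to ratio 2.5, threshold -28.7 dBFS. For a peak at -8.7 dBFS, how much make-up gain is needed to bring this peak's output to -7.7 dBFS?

13 dB

The peak compresses to -28.7 + 20/2.5 = -20.7 dBFS.
To reach -7.7 dBFS requires -7.7 − (-20.7) = 13 dB of make-up.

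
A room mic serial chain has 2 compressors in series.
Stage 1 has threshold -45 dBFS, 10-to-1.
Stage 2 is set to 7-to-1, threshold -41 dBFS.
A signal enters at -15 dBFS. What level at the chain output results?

-42 dBFS

Stage 1: overshoot 30 dB → 30/10 = 3 dB → -42 dBFS.
Stage 2: -42 dBFS is at or below the -41 dBFS threshold — no compression; output -42 dBFS.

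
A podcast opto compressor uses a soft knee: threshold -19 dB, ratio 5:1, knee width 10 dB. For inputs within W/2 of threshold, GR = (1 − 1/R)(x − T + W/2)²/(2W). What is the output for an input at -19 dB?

x − T + W/2 = -19 − (-19) + 5 = 5.
GR = (1 − 1/5) × 5² / 20 = 0.8 × 25 / 20 = 1 dB.
Output = -19 − 1 = -20 dB.

-20 dB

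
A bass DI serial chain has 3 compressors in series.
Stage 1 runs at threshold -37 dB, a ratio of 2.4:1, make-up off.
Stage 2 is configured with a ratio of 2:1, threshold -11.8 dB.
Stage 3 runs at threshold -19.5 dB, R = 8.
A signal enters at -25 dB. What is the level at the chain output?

-32 dB

Stage 1: 12 dB above -37 dB, reduced 2.4:1 to 5 dB above → -32 dB.
Stage 2: -32 dB is at or below the -11.8 dB threshold — no compression; output -32 dB.
Stage 3: -32 dB ≤ -19.5 dB, so stage 3 doesn't engage; output -32 dB.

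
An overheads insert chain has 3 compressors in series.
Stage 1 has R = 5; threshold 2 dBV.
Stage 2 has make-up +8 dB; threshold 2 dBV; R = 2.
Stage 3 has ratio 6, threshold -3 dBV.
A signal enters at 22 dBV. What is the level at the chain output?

Stage 1: 20 dB above 2 dBV, reduced 5:1 to 4 dB above → 6 dBV.
Stage 2: 4 dB above 2 dBV, reduced 2:1 to 2 dB above → 4 dBV; +8 dB make-up → 12 dBV.
Stage 3: 15 dB above -3 dBV, reduced 6:1 to 2.5 dB above → -0.5 dBV.

-0.5 dBV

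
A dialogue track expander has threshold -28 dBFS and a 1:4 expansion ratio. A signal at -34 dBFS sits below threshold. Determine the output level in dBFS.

The input is 6 dB below the -28 dBFS threshold.
A 1:4 expander multiplies undershoot by 4: 6 × 4 = 24 dB below threshold.
Output = -28 − 24 = -52 dBFS.

-52 dBFS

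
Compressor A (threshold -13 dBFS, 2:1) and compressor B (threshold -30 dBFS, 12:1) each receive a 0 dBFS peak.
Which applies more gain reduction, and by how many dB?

A: overshoot 13 dB → output overshoot 6.5 dB → GR 6.5 dB.
B: overshoot 30 dB → output overshoot 2.5 dB → GR 27.5 dB.
Difference: 21 dB in favour of B.

B, by 21 dB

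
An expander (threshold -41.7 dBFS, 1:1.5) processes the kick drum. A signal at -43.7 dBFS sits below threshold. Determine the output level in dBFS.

-44.7 dBFS

Below threshold, a 1:1.5 expander applies gain = (1.5−1)×(T − x) of attenuation.
(1.5−1) × 2 = 1 dB, so output = -43.7 − 1 = -44.7 dBFS.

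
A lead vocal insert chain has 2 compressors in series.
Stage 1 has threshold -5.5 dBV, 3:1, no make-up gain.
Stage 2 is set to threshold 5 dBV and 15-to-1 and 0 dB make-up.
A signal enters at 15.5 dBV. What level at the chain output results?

1.5 dBV

Stage 1: 21 dB above -5.5 dBV, reduced 3:1 to 7 dB above → 1.5 dBV.
Stage 2: 1.5 dBV ≤ 5 dBV, so stage 2 doesn't engage; output 1.5 dBV.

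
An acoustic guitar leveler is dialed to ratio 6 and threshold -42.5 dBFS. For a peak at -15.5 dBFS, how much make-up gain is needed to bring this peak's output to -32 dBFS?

Overshoot 27 dB → 27/6 = 4.5 dB after compression, so the compressed level is -42.5 + 4.5 = -38 dBFS.
Make-up = target − compressed = -32 − (-38) = 6 dB.

6 dB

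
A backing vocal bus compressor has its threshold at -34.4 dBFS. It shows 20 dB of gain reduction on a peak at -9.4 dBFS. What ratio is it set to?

5:1

Input overshoot = -9.4 − (-34.4) = 25 dB.
Output overshoot = 25 − 20 = 5 dB.
Ratio = input overshoot / output overshoot = 25 / 5 = 5.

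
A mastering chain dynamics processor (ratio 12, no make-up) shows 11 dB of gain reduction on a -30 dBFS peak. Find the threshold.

-42 dBFS

Let T be the threshold. Output overshoot = (input overshoot)/R, so -41 − T = (-30 − T)/12.
12·(-41 − T) = -30 − T → 11·T = -492 − (-30) = -462.
T = -462/11 = -42 dBFS.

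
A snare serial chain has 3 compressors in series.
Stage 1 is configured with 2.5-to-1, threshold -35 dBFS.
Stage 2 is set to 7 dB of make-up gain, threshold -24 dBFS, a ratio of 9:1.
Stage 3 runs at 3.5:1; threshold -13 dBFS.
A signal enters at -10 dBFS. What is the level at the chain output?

Stage 1: -10 dBFS is 25 dB over -35 dBFS; at 2.5:1 that becomes 10 dB over, giving -25 dBFS.
Stage 2: -25 dBFS is at or below the -24 dBFS threshold — no compression; make-up brings it to -18 dBFS.
Stage 3: below threshold (-18 ≤ -13); passes unchanged; output -18 dBFS.

-18 dBFS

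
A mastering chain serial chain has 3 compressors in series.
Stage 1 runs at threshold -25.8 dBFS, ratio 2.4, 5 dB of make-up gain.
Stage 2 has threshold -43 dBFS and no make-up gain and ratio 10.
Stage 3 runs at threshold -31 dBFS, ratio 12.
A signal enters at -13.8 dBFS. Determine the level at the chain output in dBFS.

-40.28 dBFS

Stage 1: -13.8 dBFS is 12 dB over -25.8 dBFS; at 2.4:1 that becomes 5 dB over, giving -20.8 dBFS; +5 dB make-up → -15.8 dBFS.
Stage 2: -15.8 dBFS is 27.2 dB over -43 dBFS; at 10:1 that becomes 2.72 dB over, giving -40.28 dBFS.
Stage 3: -40.28 dBFS is at or below the -31 dBFS threshold — no compression; output -40.28 dBFS.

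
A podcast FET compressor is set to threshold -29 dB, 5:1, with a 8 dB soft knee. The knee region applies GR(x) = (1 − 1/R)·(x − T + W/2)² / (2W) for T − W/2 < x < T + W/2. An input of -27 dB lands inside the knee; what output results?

x − T + W/2 = -27 − (-29) + 4 = 6.
GR = (1 − 1/5) × 6² / 16 = 0.8 × 36 / 16 = 1.8 dB.
Output = -27 − 1.8 = -28.8 dB.

-28.8 dB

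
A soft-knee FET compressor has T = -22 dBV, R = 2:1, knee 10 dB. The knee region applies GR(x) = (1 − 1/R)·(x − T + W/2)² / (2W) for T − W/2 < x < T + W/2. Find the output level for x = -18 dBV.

x − T + W/2 = -18 − (-22) + 5 = 9.
GR = (1 − 1/2) × 9² / 20 = 0.5 × 81 / 20 = 2.025 dB.
Output = -18 − 2.025 = -20.025 dBV.

-20.025 dBV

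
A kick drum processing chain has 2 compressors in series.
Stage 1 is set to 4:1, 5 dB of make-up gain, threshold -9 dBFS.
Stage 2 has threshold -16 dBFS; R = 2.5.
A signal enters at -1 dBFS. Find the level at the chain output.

Stage 1: 8 dB above -9 dBFS, reduced 4:1 to 2 dB above → -7 dBFS; +5 dB make-up → -2 dBFS.
Stage 2: overshoot 14 dB → 14/2.5 = 5.6 dB → -10.4 dBFS.

-10.4 dBFS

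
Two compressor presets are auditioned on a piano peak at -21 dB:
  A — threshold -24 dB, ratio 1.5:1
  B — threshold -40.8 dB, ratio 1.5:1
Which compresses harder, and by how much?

A: 3 dB over, compressed to 2 dB over, so 1 dB of GR.
B: 19.8 dB over, compressed to 13.2 dB over, so 6.6 dB of GR.
Difference: 5.6 dB in favour of B.

B, by 5.6 dB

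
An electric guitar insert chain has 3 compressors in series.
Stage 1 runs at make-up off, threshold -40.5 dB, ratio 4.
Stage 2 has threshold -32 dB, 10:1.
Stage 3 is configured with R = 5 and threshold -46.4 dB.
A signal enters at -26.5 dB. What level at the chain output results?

-44.52 dB

Stage 1: overshoot 14 dB → 14/4 = 3.5 dB → -37 dB.
Stage 2: below threshold (-37 ≤ -32); passes unchanged; output -37 dB.
Stage 3: -37 dB is 9.4 dB over -46.4 dB; at 5:1 that becomes 1.88 dB over, giving -44.52 dB.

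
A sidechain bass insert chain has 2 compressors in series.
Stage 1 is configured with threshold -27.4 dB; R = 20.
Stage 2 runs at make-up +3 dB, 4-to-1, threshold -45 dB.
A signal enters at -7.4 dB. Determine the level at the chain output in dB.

-37.35 dB

Stage 1: -7.4 dB is 20 dB over -27.4 dB; at 20:1 that becomes 1 dB over, giving -26.4 dB.
Stage 2: overshoot 18.6 dB → 18.6/4 = 4.65 dB → -40.35 dB; +3 dB make-up → -37.35 dB.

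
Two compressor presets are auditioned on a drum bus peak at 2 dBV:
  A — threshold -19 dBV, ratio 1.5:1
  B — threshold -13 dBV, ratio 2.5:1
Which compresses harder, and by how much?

B, by 2 dB

A: overshoot 21 dB → output overshoot 14 dB → GR 7 dB.
B: overshoot 15 dB → output overshoot 6 dB → GR 9 dB.
B reduces 2 dB more.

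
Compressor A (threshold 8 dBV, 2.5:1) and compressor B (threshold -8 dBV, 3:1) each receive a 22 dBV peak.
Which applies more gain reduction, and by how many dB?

B, by 11.6 dB

A: overshoot 14 dB → output overshoot 5.6 dB → GR 8.4 dB.
B: overshoot 30 dB → output overshoot 10 dB → GR 20 dB.
B reduces 11.6 dB more.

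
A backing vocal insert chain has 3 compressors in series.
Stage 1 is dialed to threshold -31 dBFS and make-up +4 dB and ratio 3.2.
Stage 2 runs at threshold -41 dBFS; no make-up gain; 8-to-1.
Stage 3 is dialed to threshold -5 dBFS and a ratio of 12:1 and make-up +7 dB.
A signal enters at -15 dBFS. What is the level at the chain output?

Stage 1: overshoot 16 dB → 16/3.2 = 5 dB → -26 dBFS; +4 dB make-up → -22 dBFS.
Stage 2: 19 dB above -41 dBFS, reduced 8:1 to 2.375 dB above → -38.625 dBFS.
Stage 3: below threshold (-38.625 ≤ -5); passes unchanged; make-up brings it to -31.625 dBFS.

-31.625 dBFS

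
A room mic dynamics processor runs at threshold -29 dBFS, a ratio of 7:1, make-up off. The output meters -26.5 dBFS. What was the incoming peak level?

-11.5 dBFS

Post-compression overshoot = -26.5 − (-29) = 2.5 dB.
Undo the ratio: input overshoot = 2.5 × 7 = 17.5 dB, giving input = -11.5 dBFS.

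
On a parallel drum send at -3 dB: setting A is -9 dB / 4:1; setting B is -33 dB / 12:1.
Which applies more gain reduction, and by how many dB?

B, by 23 dB

A: overshoot 6 dB → output overshoot 1.5 dB → GR 4.5 dB.
B: overshoot 30 dB → output overshoot 2.5 dB → GR 27.5 dB.
B reduces 23 dB more.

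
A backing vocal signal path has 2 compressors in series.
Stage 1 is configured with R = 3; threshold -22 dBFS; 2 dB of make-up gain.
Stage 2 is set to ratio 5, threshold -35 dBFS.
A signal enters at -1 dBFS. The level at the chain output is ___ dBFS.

-30.6 dBFS

Stage 1: -1 dBFS is 21 dB over -22 dBFS; at 3:1 that becomes 7 dB over, giving -15 dBFS; +2 dB make-up → -13 dBFS.
Stage 2: overshoot 22 dB → 22/5 = 4.4 dB → -30.6 dBFS.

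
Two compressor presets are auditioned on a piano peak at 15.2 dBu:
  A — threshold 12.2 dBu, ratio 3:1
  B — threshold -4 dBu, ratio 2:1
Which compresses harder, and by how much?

A: overshoot 3 dB → output overshoot 1 dB → GR 2 dB.
B: overshoot 19.2 dB → output overshoot 9.6 dB → GR 9.6 dB.
Difference: 7.6 dB in favour of B.

B, by 7.6 dB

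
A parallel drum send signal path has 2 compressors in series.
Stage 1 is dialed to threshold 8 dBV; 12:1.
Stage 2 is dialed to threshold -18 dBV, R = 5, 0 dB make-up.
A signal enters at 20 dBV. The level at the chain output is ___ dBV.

-12.6 dBV

Stage 1: 20 dBV is 12 dB over 8 dBV; at 12:1 that becomes 1 dB over, giving 9 dBV.
Stage 2: 27 dB above -18 dBV, reduced 5:1 to 5.4 dB above → -12.6 dBV.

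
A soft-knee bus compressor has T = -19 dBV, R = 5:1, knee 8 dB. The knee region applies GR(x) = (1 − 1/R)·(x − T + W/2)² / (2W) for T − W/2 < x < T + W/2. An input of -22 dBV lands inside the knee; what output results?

x − T + W/2 = -22 − (-19) + 4 = 1.
GR = (1 − 1/5) × 1² / 16 = 0.8 × 1 / 16 = 0.05 dB.
Output = -22 − 0.05 = -22.05 dBV.

-22.05 dBV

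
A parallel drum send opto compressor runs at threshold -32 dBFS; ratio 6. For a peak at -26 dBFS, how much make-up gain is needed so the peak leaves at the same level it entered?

5 dB

Overshoot 6 dB → 6/6 = 1 dB after compression, so the compressed level is -32 + 1 = -31 dBFS.
Make-up = target − compressed = -26 − (-31) = 5 dB.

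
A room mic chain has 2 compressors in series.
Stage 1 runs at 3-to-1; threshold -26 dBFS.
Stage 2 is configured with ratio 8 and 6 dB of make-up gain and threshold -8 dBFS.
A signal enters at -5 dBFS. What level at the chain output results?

Stage 1: 21 dB above -26 dBFS, reduced 3:1 to 7 dB above → -19 dBFS.
Stage 2: -19 dBFS ≤ -8 dBFS, so stage 2 doesn't engage; make-up brings it to -13 dBFS.

-13 dBFS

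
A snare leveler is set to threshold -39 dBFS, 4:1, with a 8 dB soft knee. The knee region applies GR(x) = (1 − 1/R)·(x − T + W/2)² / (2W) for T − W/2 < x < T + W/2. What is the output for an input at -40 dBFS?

-40.421875 dBFS

x − T + W/2 = -40 − (-39) + 4 = 3.
GR = (1 − 1/4) × 3² / 16 = 0.75 × 9 / 16 = 0.421875 dB.
Output = -40 − 0.421875 = -40.421875 dBFS.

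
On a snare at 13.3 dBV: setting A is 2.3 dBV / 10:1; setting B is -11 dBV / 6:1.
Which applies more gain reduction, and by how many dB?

A: GR = 11 − 11/10 = 9.9 dB.
B: GR = 24.3 − 24.3/6 = 20.25 dB.
B reduces 10.35 dB more.

B, by 10.35 dB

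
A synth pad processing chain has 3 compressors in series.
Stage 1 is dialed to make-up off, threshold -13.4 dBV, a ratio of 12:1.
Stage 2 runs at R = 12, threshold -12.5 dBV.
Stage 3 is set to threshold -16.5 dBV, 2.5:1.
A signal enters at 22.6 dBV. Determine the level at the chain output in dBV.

-14.83 dBV

Stage 1: 22.6 dBV is 36 dB over -13.4 dBV; at 12:1 that becomes 3 dB over, giving -10.4 dBV.
Stage 2: overshoot 2.1 dB → 2.1/12 = 0.175 dB → -12.325 dBV.
Stage 3: overshoot 4.175 dB → 4.175/2.5 = 1.67 dB → -14.83 dBV.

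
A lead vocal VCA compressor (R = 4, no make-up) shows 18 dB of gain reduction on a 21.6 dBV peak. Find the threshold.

Let T be the threshold. Output overshoot = (input overshoot)/R, so 3.6 − T = (21.6 − T)/4.
4·(3.6 − T) = 21.6 − T → 3·T = 14.4 − 21.6 = -7.2.
T = -7.2/3 = -2.4 dBV.

-2.4 dBV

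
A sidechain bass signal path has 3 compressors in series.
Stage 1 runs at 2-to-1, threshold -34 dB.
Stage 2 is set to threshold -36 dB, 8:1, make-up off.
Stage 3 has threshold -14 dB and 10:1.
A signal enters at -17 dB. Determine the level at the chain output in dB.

-34.6875 dB

Stage 1: -17 dB is 17 dB over -34 dB; at 2:1 that becomes 8.5 dB over, giving -25.5 dB.
Stage 2: 10.5 dB above -36 dB, reduced 8:1 to 1.3125 dB above → -34.6875 dB.
Stage 3: -34.6875 dB is at or below the -14 dB threshold — no compression; output -34.6875 dB.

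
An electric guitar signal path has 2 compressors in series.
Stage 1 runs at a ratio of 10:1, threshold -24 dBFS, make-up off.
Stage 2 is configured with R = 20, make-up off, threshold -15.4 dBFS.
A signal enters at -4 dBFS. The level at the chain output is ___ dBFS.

Stage 1: 20 dB above -24 dBFS, reduced 10:1 to 2 dB above → -22 dBFS.
Stage 2: -22 dBFS is at or below the -15.4 dBFS threshold — no compression; output -22 dBFS.

-22 dBFS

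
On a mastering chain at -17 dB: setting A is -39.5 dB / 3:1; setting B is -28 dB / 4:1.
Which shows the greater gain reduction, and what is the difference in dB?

A, by 6.75 dB

A: overshoot 22.5 dB → output overshoot 7.5 dB → GR 15 dB.
B: overshoot 11 dB → output overshoot 2.75 dB → GR 8.25 dB.
A applies 6.75 dB more gain reduction.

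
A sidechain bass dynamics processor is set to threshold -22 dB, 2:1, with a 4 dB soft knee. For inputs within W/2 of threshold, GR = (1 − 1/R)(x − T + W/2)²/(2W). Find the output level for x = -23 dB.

x − T + W/2 = -23 − (-22) + 2 = 1.
GR = (1 − 1/2) × 1² / 8 = 0.5 × 1 / 8 = 0.0625 dB.
Output = -23 − 0.0625 = -23.0625 dB.

-23.0625 dB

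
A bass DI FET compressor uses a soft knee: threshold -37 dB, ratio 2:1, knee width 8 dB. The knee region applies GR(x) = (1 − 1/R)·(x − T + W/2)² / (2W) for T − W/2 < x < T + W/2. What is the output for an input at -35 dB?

x − T + W/2 = -35 − (-37) + 4 = 6.
GR = (1 − 1/2) × 6² / 16 = 0.5 × 36 / 16 = 1.125 dB.
Output = -35 − 1.125 = -36.125 dB.

-36.125 dB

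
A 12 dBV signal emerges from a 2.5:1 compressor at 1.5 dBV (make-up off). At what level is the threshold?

Input is 17.5 dB above T (since output overshoot × R = input overshoot: (1.5 − T)·2.5 = 12 − T gives T = -5.5 dBV).
Check: -5.5 + (12 − (-5.5))/2.5 = -5.5 + 7 = 1.5 dBV. ✓

-5.5 dBV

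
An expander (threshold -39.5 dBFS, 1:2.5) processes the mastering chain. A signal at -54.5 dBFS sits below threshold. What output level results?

-77 dBFS

Below threshold, a 1:2.5 expander applies gain = (2.5−1)×(T − x) of attenuation.
(2.5−1) × 15 = 22.5 dB, so output = -54.5 − 22.5 = -77 dBFS.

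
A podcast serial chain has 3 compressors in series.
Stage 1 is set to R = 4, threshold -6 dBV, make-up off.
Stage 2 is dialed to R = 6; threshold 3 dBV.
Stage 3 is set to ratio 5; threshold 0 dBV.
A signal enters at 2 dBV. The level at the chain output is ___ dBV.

Stage 1: 8 dB above -6 dBV, reduced 4:1 to 2 dB above → -4 dBV.
Stage 2: -4 dBV is at or below the 3 dBV threshold — no compression; output -4 dBV.
Stage 3: -4 dBV ≤ 0 dBV, so stage 3 doesn't engage; output -4 dBV.

-4 dBV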